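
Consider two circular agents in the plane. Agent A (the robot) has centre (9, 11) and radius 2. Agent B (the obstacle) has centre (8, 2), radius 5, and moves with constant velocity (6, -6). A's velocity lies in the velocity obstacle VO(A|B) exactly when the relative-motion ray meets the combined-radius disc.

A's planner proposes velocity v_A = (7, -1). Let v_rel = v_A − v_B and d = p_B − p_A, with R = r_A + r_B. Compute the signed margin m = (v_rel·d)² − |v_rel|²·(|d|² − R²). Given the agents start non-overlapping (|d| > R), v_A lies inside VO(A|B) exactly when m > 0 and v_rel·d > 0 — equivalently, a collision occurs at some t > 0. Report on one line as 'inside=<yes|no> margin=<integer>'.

d = (-1, -9),  |d|² = 82;  R = 2+5 = 7,  c = 82−7² = 33
v_rel = (1, 5),  |v_rel|² = 26;  v_rel·d = (1)·(-1) + (5)·(-9) = -46
26·t² + 92·t + 33 = 0  ⇒  m = (-46)² − 26·33 = 1258
m = 1258 > 0,  v_rel·d = -46 < 0  ⇒  outside

inside=no margin=1258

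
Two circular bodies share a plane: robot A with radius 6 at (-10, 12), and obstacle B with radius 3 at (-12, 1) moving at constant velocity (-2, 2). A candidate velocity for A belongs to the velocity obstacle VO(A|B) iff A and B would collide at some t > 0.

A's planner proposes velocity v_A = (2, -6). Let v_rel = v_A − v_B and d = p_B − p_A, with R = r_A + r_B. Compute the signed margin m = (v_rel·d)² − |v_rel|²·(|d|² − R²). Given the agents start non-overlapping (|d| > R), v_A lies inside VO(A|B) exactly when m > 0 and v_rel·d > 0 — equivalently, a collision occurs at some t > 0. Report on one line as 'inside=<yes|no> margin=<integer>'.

d = (-2, -11),  |d|² = 125;  R = 6+3 = 9,  c = 125−9² = 44
v_rel = (4, -8),  |v_rel|² = 80;  v_rel·d = (4)·(-2) + (-8)·(-11) = 80
80·t² − 160·t + 44 = 0  ⇒  m = 80² − 80·44 = 2880
m = 2880 > 0,  v_rel·d = 80 > 0  ⇒  inside

inside=yes margin=2880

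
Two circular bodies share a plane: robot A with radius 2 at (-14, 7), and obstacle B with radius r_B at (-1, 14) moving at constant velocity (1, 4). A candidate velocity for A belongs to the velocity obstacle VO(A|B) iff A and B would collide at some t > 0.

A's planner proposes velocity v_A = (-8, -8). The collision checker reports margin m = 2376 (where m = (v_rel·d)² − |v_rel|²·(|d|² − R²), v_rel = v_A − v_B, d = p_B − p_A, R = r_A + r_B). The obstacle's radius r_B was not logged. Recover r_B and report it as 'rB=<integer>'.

m = 2376
d = (13, 7);  v_rel = (-9, -12),  |v_rel|² = 225
v_rel×d = (-9)·(7) − (-12)·(13) = 93
since m = R²·225 − 93²:  R² = (8649 + 2376) / 225 = 49
R = √49 = 7  ⇒  r_B = 7 − 2 = 5

rB=5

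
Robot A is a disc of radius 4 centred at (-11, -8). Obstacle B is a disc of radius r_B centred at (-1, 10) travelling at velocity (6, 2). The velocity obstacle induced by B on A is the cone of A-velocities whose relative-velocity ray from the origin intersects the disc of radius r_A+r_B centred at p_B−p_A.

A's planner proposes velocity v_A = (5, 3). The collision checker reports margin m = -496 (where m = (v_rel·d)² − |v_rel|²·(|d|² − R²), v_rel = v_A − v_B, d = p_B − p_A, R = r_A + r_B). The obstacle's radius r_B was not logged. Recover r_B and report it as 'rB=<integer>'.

m = -496
d = (10, 18);  v_rel = (-1, 1),  |v_rel|² = 2
v_rel×d = (-1)·(18) − (1)·(10) = -28
since m = R²·2 − (-28)²:  R² = (784 + -496) / 2 = 144
R = √144 = 12  ⇒  r_B = 12 − 4 = 8

rB=8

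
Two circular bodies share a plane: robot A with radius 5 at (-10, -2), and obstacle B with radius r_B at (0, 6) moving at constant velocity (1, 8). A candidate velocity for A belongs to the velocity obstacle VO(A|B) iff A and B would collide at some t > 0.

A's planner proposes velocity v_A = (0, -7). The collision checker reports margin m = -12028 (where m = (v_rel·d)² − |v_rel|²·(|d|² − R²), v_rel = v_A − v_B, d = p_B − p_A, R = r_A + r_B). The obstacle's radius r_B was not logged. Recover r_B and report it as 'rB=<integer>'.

m = -12028
d = (10, 8);  v_rel = (-1, -15),  |v_rel|² = 226
v_rel×d = (-1)·(8) − (-15)·(10) = 142
since m = R²·226 − 142²:  R² = (20164 + -12028) / 226 = 36
R = √36 = 6  ⇒  r_B = 6 − 5 = 1

rB=1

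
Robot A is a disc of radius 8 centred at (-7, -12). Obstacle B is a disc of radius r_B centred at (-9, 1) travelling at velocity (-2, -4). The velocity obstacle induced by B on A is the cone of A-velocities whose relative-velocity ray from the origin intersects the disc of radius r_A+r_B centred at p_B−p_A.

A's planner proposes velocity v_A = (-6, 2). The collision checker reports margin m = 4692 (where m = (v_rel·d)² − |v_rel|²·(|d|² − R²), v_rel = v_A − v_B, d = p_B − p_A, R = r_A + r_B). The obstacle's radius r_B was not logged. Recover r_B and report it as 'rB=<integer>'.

m = 4692
d = (-2, 13);  v_rel = (-4, 6),  |v_rel|² = 52
v_rel×d = (-4)·(13) − (6)·(-2) = -40
since m = R²·52 − (-40)²:  R² = (1600 + 4692) / 52 = 121
R = √121 = 11  ⇒  r_B = 11 − 8 = 3

rB=3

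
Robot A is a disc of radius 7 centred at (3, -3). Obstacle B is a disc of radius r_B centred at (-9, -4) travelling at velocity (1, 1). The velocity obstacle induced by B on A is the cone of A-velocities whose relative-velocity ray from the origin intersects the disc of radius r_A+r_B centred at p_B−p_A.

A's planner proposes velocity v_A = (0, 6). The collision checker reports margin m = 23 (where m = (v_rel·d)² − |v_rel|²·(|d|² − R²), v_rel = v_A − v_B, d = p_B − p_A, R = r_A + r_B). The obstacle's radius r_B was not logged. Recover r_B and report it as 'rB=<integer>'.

m = 23
d = (-12, -1);  v_rel = (-1, 5),  |v_rel|² = 26
v_rel×d = (-1)·(-1) − (5)·(-12) = 61
since m = R²·26 − 61²:  R² = (3721 + 23) / 26 = 144
R = √144 = 12  ⇒  r_B = 12 − 7 = 5

rB=5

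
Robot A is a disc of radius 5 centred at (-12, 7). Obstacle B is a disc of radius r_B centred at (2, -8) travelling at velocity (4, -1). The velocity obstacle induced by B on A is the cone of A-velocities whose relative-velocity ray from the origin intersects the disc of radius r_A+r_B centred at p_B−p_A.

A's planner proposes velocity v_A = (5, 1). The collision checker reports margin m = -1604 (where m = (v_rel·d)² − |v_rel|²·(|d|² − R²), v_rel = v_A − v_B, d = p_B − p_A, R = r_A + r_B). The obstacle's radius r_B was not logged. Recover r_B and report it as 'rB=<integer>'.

m = -1604
d = (14, -15);  v_rel = (1, 2),  |v_rel|² = 5
v_rel×d = (1)·(-15) − (2)·(14) = -43
since m = R²·5 − (-43)²:  R² = (1849 + -1604) / 5 = 49
R = √49 = 7  ⇒  r_B = 7 − 5 = 2

rB=2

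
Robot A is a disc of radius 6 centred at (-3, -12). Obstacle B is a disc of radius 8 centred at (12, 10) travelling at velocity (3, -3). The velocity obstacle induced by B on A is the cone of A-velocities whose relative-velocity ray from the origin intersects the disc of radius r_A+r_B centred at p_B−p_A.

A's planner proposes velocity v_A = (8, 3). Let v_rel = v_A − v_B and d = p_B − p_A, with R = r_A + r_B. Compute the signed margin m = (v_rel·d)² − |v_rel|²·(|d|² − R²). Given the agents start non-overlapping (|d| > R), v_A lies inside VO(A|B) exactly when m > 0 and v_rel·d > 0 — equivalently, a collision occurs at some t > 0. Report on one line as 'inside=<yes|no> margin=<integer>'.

d = (15, 22),  |d|² = 709;  R = 6+8 = 14,  c = 709−14² = 513
v_rel = (5, 6),  |v_rel|² = 61;  v_rel·d = (5)·(15) + (6)·(22) = 207
61·t² − 414·t + 513 = 0  ⇒  m = 207² − 61·513 = 11556
m = 11556 > 0,  v_rel·d = 207 > 0  ⇒  inside

inside=yes margin=11556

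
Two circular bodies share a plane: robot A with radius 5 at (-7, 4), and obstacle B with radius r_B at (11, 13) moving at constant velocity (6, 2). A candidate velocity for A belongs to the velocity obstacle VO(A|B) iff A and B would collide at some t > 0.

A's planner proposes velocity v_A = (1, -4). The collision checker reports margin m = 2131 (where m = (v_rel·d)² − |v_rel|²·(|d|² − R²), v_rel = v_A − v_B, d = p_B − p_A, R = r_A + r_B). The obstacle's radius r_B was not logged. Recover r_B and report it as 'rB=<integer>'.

m = 2131
d = (18, 9);  v_rel = (-5, -6),  |v_rel|² = 61
v_rel×d = (-5)·(9) − (-6)·(18) = 63
since m = R²·61 − 63²:  R² = (3969 + 2131) / 61 = 100
R = √100 = 10  ⇒  r_B = 10 − 5 = 5

rB=5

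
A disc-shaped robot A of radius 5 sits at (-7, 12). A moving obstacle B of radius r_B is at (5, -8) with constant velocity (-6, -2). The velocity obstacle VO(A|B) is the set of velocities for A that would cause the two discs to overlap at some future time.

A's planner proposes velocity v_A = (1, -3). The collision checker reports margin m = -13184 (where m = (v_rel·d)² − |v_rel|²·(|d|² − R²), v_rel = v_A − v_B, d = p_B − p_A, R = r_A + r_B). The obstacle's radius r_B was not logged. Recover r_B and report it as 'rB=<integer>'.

m = -13184
d = (12, -20);  v_rel = (7, -1),  |v_rel|² = 50
v_rel×d = (7)·(-20) − (-1)·(12) = -128
since m = R²·50 − (-128)²:  R² = (16384 + -13184) / 50 = 64
R = √64 = 8  ⇒  r_B = 8 − 5 = 3

rB=3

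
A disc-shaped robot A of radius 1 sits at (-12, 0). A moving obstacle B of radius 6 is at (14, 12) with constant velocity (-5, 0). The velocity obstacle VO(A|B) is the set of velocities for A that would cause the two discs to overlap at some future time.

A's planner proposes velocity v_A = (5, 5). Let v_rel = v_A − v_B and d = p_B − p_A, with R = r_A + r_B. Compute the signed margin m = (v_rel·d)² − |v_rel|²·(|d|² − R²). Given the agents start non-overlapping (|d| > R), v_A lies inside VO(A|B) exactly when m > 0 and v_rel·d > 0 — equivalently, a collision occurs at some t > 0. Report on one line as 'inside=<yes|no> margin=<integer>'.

d = (26, 12),  |d|² = 820;  R = 1+6 = 7,  c = 820−7² = 771
v_rel = (10, 5),  |v_rel|² = 125;  v_rel·d = (10)·(26) + (5)·(12) = 320
125·t² − 640·t + 771 = 0  ⇒  m = 320² − 125·771 = 6025
m = 6025 > 0,  v_rel·d = 320 > 0  ⇒  inside

inside=yes margin=6025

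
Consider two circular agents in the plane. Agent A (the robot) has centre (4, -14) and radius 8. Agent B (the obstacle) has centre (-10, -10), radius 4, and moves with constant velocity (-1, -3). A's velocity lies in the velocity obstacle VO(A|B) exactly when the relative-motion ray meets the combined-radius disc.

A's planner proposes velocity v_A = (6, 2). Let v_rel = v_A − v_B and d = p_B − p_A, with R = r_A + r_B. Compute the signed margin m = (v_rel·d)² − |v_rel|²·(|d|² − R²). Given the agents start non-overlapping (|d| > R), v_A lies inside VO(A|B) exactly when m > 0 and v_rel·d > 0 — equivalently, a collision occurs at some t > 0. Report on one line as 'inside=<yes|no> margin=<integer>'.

d = (-14, 4),  |d|² = 212;  R = 8+4 = 12,  c = 212−12² = 68
v_rel = (7, 5),  |v_rel|² = 74;  v_rel·d = (7)·(-14) + (5)·(4) = -78
74·t² + 156·t + 68 = 0  ⇒  m = (-78)² − 74·68 = 1052
m = 1052 > 0,  v_rel·d = -78 < 0  ⇒  outside

inside=no margin=1052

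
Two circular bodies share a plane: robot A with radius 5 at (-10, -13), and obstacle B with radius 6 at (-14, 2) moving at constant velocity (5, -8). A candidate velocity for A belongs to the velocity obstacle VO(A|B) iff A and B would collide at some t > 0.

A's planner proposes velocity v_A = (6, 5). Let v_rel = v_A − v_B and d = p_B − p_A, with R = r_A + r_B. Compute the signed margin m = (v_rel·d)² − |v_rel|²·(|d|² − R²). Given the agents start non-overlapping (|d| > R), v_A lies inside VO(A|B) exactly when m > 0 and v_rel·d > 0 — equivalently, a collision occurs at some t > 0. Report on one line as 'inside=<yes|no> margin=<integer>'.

d = (-4, 15),  |d|² = 241;  R = 5+6 = 11,  c = 241−11² = 120
v_rel = (1, 13),  |v_rel|² = 170;  v_rel·d = (1)·(-4) + (13)·(15) = 191
170·t² − 382·t + 120 = 0  ⇒  m = 191² − 170·120 = 16081
m = 16081 > 0,  v_rel·d = 191 > 0  ⇒  inside

inside=yes margin=16081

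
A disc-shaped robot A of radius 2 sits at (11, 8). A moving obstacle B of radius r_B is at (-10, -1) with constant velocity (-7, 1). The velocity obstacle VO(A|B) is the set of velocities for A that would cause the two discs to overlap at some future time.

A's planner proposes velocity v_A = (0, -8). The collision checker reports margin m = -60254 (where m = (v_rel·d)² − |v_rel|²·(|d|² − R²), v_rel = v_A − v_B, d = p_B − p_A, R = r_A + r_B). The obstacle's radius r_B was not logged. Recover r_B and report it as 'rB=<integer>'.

m = -60254
d = (-21, -9);  v_rel = (7, -9),  |v_rel|² = 130
v_rel×d = (7)·(-9) − (-9)·(-21) = -252
since m = R²·130 − (-252)²:  R² = (63504 + -60254) / 130 = 25
R = √25 = 5  ⇒  r_B = 5 − 2 = 3

rB=3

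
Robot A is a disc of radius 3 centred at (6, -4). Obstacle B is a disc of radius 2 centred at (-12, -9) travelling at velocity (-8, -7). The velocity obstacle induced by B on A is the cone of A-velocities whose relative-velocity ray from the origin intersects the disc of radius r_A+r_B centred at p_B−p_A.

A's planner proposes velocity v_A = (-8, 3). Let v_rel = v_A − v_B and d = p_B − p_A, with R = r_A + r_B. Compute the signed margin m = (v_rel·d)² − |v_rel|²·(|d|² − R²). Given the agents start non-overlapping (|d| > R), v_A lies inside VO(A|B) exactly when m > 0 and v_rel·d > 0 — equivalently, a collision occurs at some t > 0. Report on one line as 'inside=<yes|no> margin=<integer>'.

d = (-18, -5),  |d|² = 349;  R = 3+2 = 5,  c = 349−5² = 324
v_rel = (0, 10),  |v_rel|² = 100;  v_rel·d = (0)·(-18) + (10)·(-5) = -50
100·t² + 100·t + 324 = 0  ⇒  m = (-50)² − 100·324 = -29900
m = -29900 < 0,  v_rel·d = -50 < 0  ⇒  outside

inside=no margin=-29900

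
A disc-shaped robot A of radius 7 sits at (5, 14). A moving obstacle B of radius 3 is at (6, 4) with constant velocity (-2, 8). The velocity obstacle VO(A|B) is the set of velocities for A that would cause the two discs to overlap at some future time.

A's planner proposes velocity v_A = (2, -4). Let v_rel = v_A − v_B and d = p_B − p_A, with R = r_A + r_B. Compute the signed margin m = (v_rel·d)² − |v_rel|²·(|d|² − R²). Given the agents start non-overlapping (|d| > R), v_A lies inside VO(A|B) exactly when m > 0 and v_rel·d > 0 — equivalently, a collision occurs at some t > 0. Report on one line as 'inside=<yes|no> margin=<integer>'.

d = (1, -10),  |d|² = 101;  R = 7+3 = 10,  c = 101−10² = 1
v_rel = (4, -12),  |v_rel|² = 160;  v_rel·d = (4)·(1) + (-12)·(-10) = 124
160·t² − 248·t + 1 = 0  ⇒  m = 124² − 160·1 = 15216
m = 15216 > 0,  v_rel·d = 124 > 0  ⇒  inside

inside=yes margin=15216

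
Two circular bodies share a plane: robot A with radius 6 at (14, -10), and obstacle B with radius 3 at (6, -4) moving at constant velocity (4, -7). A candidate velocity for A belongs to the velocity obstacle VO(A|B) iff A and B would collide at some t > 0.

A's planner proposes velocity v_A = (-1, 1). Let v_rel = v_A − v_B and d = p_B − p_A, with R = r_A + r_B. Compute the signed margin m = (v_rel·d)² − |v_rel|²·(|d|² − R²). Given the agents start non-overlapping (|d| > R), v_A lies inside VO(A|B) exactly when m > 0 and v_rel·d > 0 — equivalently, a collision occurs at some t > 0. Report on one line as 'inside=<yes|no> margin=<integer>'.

d = (-8, 6),  |d|² = 100;  R = 6+3 = 9,  c = 100−9² = 19
v_rel = (-5, 8),  |v_rel|² = 89;  v_rel·d = (-5)·(-8) + (8)·(6) = 88
89·t² − 176·t + 19 = 0  ⇒  m = 88² − 89·19 = 6053
m = 6053 > 0,  v_rel·d = 88 > 0  ⇒  inside

inside=yes margin=6053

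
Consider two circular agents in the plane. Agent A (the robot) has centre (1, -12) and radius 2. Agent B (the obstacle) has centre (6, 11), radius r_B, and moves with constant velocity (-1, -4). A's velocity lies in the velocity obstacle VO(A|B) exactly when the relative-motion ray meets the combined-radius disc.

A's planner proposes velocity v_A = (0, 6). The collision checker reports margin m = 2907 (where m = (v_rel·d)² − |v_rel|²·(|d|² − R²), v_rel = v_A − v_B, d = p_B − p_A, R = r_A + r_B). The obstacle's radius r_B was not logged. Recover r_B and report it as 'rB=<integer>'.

m = 2907
d = (5, 23);  v_rel = (1, 10),  |v_rel|² = 101
v_rel×d = (1)·(23) − (10)·(5) = -27
since m = R²·101 − (-27)²:  R² = (729 + 2907) / 101 = 36
R = √36 = 6  ⇒  r_B = 6 − 2 = 4

rB=4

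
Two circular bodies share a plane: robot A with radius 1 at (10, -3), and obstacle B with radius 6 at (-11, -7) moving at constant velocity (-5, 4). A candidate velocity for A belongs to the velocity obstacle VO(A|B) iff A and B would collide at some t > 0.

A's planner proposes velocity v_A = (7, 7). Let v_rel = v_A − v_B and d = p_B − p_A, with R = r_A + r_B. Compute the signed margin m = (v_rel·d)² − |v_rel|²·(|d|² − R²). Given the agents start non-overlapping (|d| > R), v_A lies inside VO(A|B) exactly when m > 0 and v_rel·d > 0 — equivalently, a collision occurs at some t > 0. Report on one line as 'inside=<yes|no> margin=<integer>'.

d = (-21, -4),  |d|² = 457;  R = 1+6 = 7,  c = 457−7² = 408
v_rel = (12, 3),  |v_rel|² = 153;  v_rel·d = (12)·(-21) + (3)·(-4) = -264
153·t² + 528·t + 408 = 0  ⇒  m = (-264)² − 153·408 = 7272
m = 7272 > 0,  v_rel·d = -264 < 0  ⇒  outside

inside=no margin=7272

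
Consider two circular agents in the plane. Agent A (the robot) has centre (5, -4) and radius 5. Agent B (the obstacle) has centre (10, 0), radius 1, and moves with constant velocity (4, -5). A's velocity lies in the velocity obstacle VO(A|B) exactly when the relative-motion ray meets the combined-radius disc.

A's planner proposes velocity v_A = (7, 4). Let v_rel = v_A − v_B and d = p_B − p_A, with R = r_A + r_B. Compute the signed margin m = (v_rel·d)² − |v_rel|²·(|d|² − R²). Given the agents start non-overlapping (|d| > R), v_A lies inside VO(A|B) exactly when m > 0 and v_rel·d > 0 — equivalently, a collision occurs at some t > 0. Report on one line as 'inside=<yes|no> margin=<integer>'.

d = (5, 4),  |d|² = 41;  R = 5+1 = 6,  c = 41−6² = 5
v_rel = (3, 9),  |v_rel|² = 90;  v_rel·d = (3)·(5) + (9)·(4) = 51
90·t² − 102·t + 5 = 0  ⇒  m = 51² − 90·5 = 2151
m = 2151 > 0,  v_rel·d = 51 > 0  ⇒  inside

inside=yes margin=2151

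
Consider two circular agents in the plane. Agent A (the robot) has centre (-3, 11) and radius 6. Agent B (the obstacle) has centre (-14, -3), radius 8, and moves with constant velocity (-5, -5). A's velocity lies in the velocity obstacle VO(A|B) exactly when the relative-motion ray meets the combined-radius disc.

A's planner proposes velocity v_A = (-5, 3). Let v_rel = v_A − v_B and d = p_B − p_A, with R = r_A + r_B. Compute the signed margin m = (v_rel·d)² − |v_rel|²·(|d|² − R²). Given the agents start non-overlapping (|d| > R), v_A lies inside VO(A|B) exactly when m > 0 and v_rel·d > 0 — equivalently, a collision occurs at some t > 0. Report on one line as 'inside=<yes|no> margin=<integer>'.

d = (-11, -14),  |d|² = 317;  R = 6+8 = 14,  c = 317−14² = 121
v_rel = (0, 8),  |v_rel|² = 64;  v_rel·d = (0)·(-11) + (8)·(-14) = -112
64·t² + 224·t + 121 = 0  ⇒  m = (-112)² − 64·121 = 4800
m = 4800 > 0,  v_rel·d = -112 < 0  ⇒  outside

inside=no margin=4800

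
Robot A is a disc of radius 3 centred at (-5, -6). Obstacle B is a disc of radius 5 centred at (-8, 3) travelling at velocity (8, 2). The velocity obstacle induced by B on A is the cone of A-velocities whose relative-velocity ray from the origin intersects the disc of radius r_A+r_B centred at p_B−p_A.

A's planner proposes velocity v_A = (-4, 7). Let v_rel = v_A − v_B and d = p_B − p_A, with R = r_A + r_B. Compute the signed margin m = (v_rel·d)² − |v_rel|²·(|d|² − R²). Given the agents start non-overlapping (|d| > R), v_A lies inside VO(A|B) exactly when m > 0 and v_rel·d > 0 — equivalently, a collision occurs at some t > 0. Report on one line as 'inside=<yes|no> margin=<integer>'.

d = (-3, 9),  |d|² = 90;  R = 3+5 = 8,  c = 90−8² = 26
v_rel = (-12, 5),  |v_rel|² = 169;  v_rel·d = (-12)·(-3) + (5)·(9) = 81
169·t² − 162·t + 26 = 0  ⇒  m = 81² − 169·26 = 2167
m = 2167 > 0,  v_rel·d = 81 > 0  ⇒  inside

inside=yes margin=2167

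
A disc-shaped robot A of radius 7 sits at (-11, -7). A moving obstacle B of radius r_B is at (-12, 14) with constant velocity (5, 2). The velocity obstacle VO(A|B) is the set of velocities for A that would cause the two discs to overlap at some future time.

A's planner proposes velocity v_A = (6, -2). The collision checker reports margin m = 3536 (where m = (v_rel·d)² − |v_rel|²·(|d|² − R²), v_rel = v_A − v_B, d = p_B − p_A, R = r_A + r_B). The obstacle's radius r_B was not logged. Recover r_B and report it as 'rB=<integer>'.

m = 3536
d = (-1, 21);  v_rel = (1, -4),  |v_rel|² = 17
v_rel×d = (1)·(21) − (-4)·(-1) = 17
since m = R²·17 − 17²:  R² = (289 + 3536) / 17 = 225
R = √225 = 15  ⇒  r_B = 15 − 7 = 8

rB=8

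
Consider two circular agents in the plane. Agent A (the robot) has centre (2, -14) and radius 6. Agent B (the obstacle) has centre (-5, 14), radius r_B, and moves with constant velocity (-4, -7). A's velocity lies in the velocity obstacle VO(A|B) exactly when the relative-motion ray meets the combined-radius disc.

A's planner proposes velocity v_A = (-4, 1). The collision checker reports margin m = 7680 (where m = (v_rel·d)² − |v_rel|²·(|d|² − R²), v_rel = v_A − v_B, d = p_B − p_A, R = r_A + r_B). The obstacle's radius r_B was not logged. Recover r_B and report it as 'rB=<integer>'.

m = 7680
d = (-7, 28);  v_rel = (0, 8),  |v_rel|² = 64
v_rel×d = (0)·(28) − (8)·(-7) = 56
since m = R²·64 − 56²:  R² = (3136 + 7680) / 64 = 169
R = √169 = 13  ⇒  r_B = 13 − 6 = 7

rB=7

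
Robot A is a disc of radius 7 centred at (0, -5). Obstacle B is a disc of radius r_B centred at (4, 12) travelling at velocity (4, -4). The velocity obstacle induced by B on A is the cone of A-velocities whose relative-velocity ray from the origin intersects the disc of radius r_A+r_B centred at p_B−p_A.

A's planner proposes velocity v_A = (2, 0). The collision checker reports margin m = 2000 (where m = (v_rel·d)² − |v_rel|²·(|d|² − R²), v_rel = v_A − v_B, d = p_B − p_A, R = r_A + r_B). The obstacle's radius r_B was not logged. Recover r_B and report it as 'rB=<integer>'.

m = 2000
d = (4, 17);  v_rel = (-2, 4),  |v_rel|² = 20
v_rel×d = (-2)·(17) − (4)·(4) = -50
since m = R²·20 − (-50)²:  R² = (2500 + 2000) / 20 = 225
R = √225 = 15  ⇒  r_B = 15 − 7 = 8

rB=8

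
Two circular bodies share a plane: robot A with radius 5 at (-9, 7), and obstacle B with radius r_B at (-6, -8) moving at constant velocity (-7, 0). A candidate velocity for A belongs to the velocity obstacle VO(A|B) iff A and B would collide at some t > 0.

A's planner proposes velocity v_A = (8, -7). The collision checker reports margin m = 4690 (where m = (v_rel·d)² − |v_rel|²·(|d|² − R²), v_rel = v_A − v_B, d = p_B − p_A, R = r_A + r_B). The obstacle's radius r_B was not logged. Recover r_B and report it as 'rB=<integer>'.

m = 4690
d = (3, -15);  v_rel = (15, -7),  |v_rel|² = 274
v_rel×d = (15)·(-15) − (-7)·(3) = -204
since m = R²·274 − (-204)²:  R² = (41616 + 4690) / 274 = 169
R = √169 = 13  ⇒  r_B = 13 − 5 = 8

rB=8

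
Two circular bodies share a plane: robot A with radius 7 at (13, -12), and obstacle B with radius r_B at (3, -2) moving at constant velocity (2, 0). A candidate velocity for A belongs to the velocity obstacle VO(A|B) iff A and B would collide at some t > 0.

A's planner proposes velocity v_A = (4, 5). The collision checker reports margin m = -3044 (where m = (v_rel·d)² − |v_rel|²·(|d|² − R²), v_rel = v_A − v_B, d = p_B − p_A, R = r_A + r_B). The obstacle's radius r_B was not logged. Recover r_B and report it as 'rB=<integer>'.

m = -3044
d = (-10, 10);  v_rel = (2, 5),  |v_rel|² = 29
v_rel×d = (2)·(10) − (5)·(-10) = 70
since m = R²·29 − 70²:  R² = (4900 + -3044) / 29 = 64
R = √64 = 8  ⇒  r_B = 8 − 7 = 1

rB=1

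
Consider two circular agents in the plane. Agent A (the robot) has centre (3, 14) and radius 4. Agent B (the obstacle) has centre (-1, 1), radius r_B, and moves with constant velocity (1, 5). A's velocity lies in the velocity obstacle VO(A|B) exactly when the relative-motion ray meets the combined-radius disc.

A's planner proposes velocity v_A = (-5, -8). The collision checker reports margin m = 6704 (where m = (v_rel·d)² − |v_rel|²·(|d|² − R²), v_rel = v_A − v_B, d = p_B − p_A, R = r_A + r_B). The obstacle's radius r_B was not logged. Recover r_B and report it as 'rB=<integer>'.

m = 6704
d = (-4, -13);  v_rel = (-6, -13),  |v_rel|² = 205
v_rel×d = (-6)·(-13) − (-13)·(-4) = 26
since m = R²·205 − 26²:  R² = (676 + 6704) / 205 = 36
R = √36 = 6  ⇒  r_B = 6 − 4 = 2

rB=2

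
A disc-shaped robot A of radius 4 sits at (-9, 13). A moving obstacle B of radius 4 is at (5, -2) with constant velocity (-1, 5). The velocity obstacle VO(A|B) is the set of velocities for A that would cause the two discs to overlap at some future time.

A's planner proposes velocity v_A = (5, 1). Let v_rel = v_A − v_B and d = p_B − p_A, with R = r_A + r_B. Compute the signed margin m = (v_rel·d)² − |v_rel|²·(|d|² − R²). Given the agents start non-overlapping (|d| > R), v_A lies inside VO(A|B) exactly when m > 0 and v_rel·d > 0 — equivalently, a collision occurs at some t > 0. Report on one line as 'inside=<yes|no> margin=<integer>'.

d = (14, -15),  |d|² = 421;  R = 4+4 = 8,  c = 421−8² = 357
v_rel = (6, -4),  |v_rel|² = 52;  v_rel·d = (6)·(14) + (-4)·(-15) = 144
52·t² − 288·t + 357 = 0  ⇒  m = 144² − 52·357 = 2172
m = 2172 > 0,  v_rel·d = 144 > 0  ⇒  inside

inside=yes margin=2172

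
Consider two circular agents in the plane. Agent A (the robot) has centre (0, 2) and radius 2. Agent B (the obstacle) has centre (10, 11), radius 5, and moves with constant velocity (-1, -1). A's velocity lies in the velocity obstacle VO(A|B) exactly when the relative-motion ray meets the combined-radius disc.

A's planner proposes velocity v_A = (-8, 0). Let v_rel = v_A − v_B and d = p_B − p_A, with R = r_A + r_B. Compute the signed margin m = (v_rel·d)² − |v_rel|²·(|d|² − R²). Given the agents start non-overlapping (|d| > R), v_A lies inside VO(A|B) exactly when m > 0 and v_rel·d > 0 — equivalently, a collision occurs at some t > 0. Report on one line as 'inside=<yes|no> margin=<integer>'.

d = (10, 9),  |d|² = 181;  R = 2+5 = 7,  c = 181−7² = 132
v_rel = (-7, 1),  |v_rel|² = 50;  v_rel·d = (-7)·(10) + (1)·(9) = -61
50·t² + 122·t + 132 = 0  ⇒  m = (-61)² − 50·132 = -2879
m = -2879 < 0,  v_rel·d = -61 < 0  ⇒  outside

inside=no margin=-2879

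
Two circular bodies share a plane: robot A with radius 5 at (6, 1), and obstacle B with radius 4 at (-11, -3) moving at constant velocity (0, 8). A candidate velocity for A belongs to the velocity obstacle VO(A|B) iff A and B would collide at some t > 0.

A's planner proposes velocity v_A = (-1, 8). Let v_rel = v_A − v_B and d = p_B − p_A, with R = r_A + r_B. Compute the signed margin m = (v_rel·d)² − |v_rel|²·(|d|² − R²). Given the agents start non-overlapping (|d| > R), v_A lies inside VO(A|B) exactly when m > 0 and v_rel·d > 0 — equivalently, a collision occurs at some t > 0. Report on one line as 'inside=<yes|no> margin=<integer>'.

d = (-17, -4),  |d|² = 305;  R = 5+4 = 9,  c = 305−9² = 224
v_rel = (-1, 0),  |v_rel|² = 1;  v_rel·d = (-1)·(-17) + (0)·(-4) = 17
1·t² − 34·t + 224 = 0  ⇒  m = 17² − 1·224 = 65
m = 65 > 0,  v_rel·d = 17 > 0  ⇒  inside

inside=yes margin=65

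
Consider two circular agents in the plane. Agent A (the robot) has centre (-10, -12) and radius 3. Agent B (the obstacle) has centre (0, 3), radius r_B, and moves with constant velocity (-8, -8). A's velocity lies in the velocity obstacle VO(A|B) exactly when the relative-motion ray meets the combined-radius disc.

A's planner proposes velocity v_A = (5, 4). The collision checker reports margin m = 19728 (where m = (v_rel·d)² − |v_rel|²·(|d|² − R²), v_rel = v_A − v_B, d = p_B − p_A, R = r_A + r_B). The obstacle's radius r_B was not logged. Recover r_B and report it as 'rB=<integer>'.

m = 19728
d = (10, 15);  v_rel = (13, 12),  |v_rel|² = 313
v_rel×d = (13)·(15) − (12)·(10) = 75
since m = R²·313 − 75²:  R² = (5625 + 19728) / 313 = 81
R = √81 = 9  ⇒  r_B = 9 − 3 = 6

rB=6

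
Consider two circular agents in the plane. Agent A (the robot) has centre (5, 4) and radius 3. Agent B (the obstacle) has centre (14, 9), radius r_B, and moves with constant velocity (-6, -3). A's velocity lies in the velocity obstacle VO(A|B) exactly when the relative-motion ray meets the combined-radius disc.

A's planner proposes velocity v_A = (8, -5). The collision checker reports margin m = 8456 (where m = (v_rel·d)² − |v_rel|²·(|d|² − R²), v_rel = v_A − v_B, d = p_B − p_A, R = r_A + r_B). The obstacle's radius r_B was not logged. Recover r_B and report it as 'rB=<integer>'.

m = 8456
d = (9, 5);  v_rel = (14, -2),  |v_rel|² = 200
v_rel×d = (14)·(5) − (-2)·(9) = 88
since m = R²·200 − 88²:  R² = (7744 + 8456) / 200 = 81
R = √81 = 9  ⇒  r_B = 9 − 3 = 6

rB=6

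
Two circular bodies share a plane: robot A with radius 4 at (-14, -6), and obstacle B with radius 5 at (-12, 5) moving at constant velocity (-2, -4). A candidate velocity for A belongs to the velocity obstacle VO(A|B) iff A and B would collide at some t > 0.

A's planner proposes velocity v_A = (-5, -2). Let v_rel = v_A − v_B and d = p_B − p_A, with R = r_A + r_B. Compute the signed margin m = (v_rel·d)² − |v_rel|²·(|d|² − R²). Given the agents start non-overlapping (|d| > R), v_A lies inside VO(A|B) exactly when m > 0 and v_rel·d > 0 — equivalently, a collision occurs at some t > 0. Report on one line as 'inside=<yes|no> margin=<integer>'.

d = (2, 11),  |d|² = 125;  R = 4+5 = 9,  c = 125−9² = 44
v_rel = (-3, 2),  |v_rel|² = 13;  v_rel·d = (-3)·(2) + (2)·(11) = 16
13·t² − 32·t + 44 = 0  ⇒  m = 16² − 13·44 = -316
m = -316 < 0,  v_rel·d = 16 > 0  ⇒  outside

inside=no margin=-316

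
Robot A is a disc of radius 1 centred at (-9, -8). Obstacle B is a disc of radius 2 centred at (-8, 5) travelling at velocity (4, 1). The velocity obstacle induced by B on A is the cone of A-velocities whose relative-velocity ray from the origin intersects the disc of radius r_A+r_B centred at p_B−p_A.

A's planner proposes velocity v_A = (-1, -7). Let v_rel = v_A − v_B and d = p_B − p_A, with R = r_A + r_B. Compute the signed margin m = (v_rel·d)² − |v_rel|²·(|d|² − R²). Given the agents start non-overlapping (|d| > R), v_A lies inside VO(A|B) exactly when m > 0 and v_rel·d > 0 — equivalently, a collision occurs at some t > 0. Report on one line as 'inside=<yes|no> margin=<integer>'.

d = (1, 13),  |d|² = 170;  R = 1+2 = 3,  c = 170−3² = 161
v_rel = (-5, -8),  |v_rel|² = 89;  v_rel·d = (-5)·(1) + (-8)·(13) = -109
89·t² + 218·t + 161 = 0  ⇒  m = (-109)² − 89·161 = -2448
m = -2448 < 0,  v_rel·d = -109 < 0  ⇒  outside

inside=no margin=-2448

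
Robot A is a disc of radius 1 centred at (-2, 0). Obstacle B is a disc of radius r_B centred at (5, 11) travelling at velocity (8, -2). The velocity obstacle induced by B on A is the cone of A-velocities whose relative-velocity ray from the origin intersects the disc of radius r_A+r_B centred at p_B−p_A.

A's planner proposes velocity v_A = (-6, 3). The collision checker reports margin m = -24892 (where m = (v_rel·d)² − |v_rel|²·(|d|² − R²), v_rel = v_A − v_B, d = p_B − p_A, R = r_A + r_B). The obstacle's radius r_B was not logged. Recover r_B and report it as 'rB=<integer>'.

m = -24892
d = (7, 11);  v_rel = (-14, 5),  |v_rel|² = 221
v_rel×d = (-14)·(11) − (5)·(7) = -189
since m = R²·221 − (-189)²:  R² = (35721 + -24892) / 221 = 49
R = √49 = 7  ⇒  r_B = 7 − 1 = 6

rB=6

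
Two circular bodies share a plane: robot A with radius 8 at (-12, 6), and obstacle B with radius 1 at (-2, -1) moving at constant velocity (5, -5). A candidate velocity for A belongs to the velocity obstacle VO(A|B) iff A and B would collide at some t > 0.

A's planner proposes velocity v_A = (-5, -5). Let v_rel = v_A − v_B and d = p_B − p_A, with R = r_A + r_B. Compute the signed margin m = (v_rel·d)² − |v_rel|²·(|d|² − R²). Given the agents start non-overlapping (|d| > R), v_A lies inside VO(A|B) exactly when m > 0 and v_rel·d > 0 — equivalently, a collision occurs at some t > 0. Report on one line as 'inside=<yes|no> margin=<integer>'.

d = (10, -7),  |d|² = 149;  R = 8+1 = 9,  c = 149−9² = 68
v_rel = (-10, 0),  |v_rel|² = 100;  v_rel·d = (-10)·(10) + (0)·(-7) = -100
100·t² + 200·t + 68 = 0  ⇒  m = (-100)² − 100·68 = 3200
m = 3200 > 0,  v_rel·d = -100 < 0  ⇒  outside

inside=no margin=3200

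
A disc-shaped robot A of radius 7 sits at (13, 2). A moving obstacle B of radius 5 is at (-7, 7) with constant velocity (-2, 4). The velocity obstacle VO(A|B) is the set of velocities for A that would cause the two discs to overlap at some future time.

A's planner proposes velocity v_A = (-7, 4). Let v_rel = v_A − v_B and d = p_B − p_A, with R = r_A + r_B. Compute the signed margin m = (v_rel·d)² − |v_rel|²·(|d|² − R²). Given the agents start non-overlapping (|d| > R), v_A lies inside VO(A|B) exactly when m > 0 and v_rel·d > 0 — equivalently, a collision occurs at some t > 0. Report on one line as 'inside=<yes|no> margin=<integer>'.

d = (-20, 5),  |d|² = 425;  R = 7+5 = 12,  c = 425−12² = 281
v_rel = (-5, 0),  |v_rel|² = 25;  v_rel·d = (-5)·(-20) + (0)·(5) = 100
25·t² − 200·t + 281 = 0  ⇒  m = 100² − 25·281 = 2975
m = 2975 > 0,  v_rel·d = 100 > 0  ⇒  inside

inside=yes margin=2975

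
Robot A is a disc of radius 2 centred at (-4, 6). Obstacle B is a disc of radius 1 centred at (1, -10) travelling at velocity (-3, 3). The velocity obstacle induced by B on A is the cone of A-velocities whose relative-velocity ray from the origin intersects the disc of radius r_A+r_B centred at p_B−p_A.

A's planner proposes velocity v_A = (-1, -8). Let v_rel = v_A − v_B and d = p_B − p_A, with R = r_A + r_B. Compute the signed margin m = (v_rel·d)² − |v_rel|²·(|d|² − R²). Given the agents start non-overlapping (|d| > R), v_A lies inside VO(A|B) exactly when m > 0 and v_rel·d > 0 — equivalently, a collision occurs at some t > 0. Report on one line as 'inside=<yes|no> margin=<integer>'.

d = (5, -16),  |d|² = 281;  R = 2+1 = 3,  c = 281−3² = 272
v_rel = (2, -11),  |v_rel|² = 125;  v_rel·d = (2)·(5) + (-11)·(-16) = 186
125·t² − 372·t + 272 = 0  ⇒  m = 186² − 125·272 = 596
m = 596 > 0,  v_rel·d = 186 > 0  ⇒  inside

inside=yes margin=596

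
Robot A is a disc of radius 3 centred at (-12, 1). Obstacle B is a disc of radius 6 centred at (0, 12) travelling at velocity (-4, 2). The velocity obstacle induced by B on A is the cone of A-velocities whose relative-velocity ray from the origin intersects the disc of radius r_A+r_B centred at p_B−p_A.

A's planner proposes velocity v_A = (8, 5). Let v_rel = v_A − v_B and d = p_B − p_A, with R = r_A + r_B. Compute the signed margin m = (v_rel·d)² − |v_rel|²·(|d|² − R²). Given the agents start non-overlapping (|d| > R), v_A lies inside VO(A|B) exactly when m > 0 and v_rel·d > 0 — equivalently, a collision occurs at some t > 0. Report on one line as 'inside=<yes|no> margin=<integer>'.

d = (12, 11),  |d|² = 265;  R = 3+6 = 9,  c = 265−9² = 184
v_rel = (12, 3),  |v_rel|² = 153;  v_rel·d = (12)·(12) + (3)·(11) = 177
153·t² − 354·t + 184 = 0  ⇒  m = 177² − 153·184 = 3177
m = 3177 > 0,  v_rel·d = 177 > 0  ⇒  inside

inside=yes margin=3177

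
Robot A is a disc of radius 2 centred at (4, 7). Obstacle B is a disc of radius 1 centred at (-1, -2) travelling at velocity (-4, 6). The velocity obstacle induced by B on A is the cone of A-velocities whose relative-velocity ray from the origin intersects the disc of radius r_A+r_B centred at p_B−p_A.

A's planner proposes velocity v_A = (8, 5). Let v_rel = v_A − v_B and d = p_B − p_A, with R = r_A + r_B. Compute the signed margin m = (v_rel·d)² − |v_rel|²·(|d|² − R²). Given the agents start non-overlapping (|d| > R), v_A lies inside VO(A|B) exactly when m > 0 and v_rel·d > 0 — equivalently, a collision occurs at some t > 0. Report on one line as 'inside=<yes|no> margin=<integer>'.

d = (-5, -9),  |d|² = 106;  R = 2+1 = 3,  c = 106−3² = 97
v_rel = (12, -1),  |v_rel|² = 145;  v_rel·d = (12)·(-5) + (-1)·(-9) = -51
145·t² + 102·t + 97 = 0  ⇒  m = (-51)² − 145·97 = -11464
m = -11464 < 0,  v_rel·d = -51 < 0  ⇒  outside

inside=no margin=-11464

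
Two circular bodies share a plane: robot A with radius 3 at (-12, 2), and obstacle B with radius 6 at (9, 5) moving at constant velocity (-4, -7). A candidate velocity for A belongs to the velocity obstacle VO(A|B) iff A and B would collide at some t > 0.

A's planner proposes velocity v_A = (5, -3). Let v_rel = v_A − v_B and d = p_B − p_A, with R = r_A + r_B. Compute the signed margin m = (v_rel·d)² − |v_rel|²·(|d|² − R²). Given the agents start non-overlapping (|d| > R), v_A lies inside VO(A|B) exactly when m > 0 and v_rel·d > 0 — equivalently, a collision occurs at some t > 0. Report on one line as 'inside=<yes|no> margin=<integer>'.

d = (21, 3),  |d|² = 450;  R = 3+6 = 9,  c = 450−9² = 369
v_rel = (9, 4),  |v_rel|² = 97;  v_rel·d = (9)·(21) + (4)·(3) = 201
97·t² − 402·t + 369 = 0  ⇒  m = 201² − 97·369 = 4608
m = 4608 > 0,  v_rel·d = 201 > 0  ⇒  inside

inside=yes margin=4608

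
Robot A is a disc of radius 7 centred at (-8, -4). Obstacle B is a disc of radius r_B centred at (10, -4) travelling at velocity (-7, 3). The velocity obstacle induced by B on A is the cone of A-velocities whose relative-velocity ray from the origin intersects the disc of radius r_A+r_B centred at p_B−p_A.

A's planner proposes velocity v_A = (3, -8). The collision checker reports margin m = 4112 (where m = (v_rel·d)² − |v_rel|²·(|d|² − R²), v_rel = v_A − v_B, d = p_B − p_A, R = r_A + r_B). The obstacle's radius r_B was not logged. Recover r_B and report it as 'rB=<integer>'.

m = 4112
d = (18, 0);  v_rel = (10, -11),  |v_rel|² = 221
v_rel×d = (10)·(0) − (-11)·(18) = 198
since m = R²·221 − 198²:  R² = (39204 + 4112) / 221 = 196
R = √196 = 14  ⇒  r_B = 14 − 7 = 7

rB=7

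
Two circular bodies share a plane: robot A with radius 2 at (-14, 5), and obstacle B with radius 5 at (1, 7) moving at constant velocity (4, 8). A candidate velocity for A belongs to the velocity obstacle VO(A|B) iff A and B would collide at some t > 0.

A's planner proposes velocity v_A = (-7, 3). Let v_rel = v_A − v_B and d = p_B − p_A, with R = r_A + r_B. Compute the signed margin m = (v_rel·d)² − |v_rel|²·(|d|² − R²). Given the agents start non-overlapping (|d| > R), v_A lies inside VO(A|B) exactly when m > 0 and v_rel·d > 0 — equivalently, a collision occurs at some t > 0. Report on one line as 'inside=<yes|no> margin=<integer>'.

d = (15, 2),  |d|² = 229;  R = 2+5 = 7,  c = 229−7² = 180
v_rel = (-11, -5),  |v_rel|² = 146;  v_rel·d = (-11)·(15) + (-5)·(2) = -175
146·t² + 350·t + 180 = 0  ⇒  m = (-175)² − 146·180 = 4345
m = 4345 > 0,  v_rel·d = -175 < 0  ⇒  outside

inside=no margin=4345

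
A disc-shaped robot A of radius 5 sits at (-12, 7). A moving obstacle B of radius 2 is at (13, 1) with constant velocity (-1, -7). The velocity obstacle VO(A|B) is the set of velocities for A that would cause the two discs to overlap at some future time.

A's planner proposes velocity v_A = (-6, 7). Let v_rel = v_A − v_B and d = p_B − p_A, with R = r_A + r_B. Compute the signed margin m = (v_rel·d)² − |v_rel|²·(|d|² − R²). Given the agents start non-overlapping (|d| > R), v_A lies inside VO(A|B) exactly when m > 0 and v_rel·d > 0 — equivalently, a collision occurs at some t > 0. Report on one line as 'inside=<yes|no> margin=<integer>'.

d = (25, -6),  |d|² = 661;  R = 5+2 = 7,  c = 661−7² = 612
v_rel = (-5, 14),  |v_rel|² = 221;  v_rel·d = (-5)·(25) + (14)·(-6) = -209
221·t² + 418·t + 612 = 0  ⇒  m = (-209)² − 221·612 = -91571
m = -91571 < 0,  v_rel·d = -209 < 0  ⇒  outside

inside=no margin=-91571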